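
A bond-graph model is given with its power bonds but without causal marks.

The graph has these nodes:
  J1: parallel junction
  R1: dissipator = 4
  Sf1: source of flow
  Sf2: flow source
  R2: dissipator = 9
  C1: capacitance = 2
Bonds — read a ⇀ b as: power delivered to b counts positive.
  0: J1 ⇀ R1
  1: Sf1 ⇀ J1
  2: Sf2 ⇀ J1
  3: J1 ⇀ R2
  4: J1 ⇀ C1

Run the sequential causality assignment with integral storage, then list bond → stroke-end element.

#0 stroke at R1
#1 stroke at Sf1
#2 stroke at Sf2
#3 stroke at R2
#4 stroke at J1

b1 →Sf1  (Sf1: flow source, stroke at near end)
b2 →Sf2  (source Sf2 imposes f)
b4 →J1  (prefer integral on C1)
b0 →R1  (0-jn J1 has e-setter on 4)
b3 →R2  (J1: bond 4 brought effort, rest push out)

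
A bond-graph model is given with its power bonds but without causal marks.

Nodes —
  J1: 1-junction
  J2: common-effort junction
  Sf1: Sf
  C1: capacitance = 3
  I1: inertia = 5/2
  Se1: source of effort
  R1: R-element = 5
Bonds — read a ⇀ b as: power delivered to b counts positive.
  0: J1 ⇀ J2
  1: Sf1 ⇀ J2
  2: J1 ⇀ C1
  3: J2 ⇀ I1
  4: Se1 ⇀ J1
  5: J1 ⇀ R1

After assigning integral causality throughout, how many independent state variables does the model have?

#1 stroke at Sf1  (source Sf1 imposes f)
#4 stroke at J1  (Se1 (Se) sets effort on bond)
#2 stroke at J1  (C1: C, integral causality)
#3 stroke at I1  (I1: I, integral causality)
#0 stroke at J2  (J2 needs exactly one e-in)
#5 stroke at J1  (common-f at J1 fixed by 0)

2  (C1, I1 all integral)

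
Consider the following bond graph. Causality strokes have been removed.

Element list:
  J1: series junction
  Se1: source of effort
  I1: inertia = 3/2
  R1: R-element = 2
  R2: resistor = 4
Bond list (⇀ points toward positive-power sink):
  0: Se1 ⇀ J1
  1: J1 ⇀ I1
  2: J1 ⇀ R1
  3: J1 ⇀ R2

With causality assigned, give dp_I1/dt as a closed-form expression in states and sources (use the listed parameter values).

bond 0 stroke→J1  (Se1 fixes effort; stroke away)
bond 1 stroke→I1  (prefer integral on I1)
bond 2 stroke→J1  (1-jn J1 has f-setter on 1)
bond 3 stroke→J1  (1-jn J1 has f-setter on 1)

dp_I1/dt = E_Se1 - 4*p_I1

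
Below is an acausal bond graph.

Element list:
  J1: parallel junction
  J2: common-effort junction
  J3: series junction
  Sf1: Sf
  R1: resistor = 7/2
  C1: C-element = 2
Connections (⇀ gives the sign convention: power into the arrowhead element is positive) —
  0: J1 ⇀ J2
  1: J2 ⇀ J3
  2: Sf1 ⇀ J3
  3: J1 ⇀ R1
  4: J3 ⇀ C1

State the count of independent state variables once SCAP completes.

1  (C1 all integral)

bond 2 |Sf1  (source Sf1 imposes f)
bond 1 |J3  (common-f at J3 fixed by 2)
bond 4 |J3  (J3: bond 2 brought flow, rest push out)
bond 0 |J2  (J2 needs exactly one e-in)
bond 3 |J1  (J1 needs exactly one e-in)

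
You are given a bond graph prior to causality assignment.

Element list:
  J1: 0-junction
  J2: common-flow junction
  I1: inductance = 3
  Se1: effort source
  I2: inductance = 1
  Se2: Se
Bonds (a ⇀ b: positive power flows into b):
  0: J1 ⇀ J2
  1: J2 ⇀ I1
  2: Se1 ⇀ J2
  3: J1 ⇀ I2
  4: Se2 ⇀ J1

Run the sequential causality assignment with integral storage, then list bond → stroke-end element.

bond 2 stroke→J2  (source Se1 imposes e)
bond 4 stroke→J1  (Se2 (Se) sets effort on bond)
bond 0 stroke→J2  (J1: bond 4 brought effort, rest push out)
bond 3 stroke→I2  (0-jn J1 has e-setter on 4)
bond 1 stroke→I1  (only one flow-in slot at J2)

#0 stroke→J2
#1 stroke→I1
#2 stroke→J2
#3 stroke→I2
#4 stroke→J1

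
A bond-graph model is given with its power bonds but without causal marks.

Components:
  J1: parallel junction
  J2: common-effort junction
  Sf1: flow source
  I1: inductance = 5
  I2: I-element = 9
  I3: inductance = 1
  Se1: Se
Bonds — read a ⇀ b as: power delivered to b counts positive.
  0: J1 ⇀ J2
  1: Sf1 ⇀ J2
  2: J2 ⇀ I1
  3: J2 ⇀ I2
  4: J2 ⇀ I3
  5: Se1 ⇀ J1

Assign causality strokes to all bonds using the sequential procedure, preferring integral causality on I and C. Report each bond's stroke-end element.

bond 0 →J2
bond 1 →Sf1
bond 2 →I1
bond 3 →I2
bond 4 →I3
bond 5 →J1

b1 →Sf1  (Sf1 (Sf) sets flow on bond)
b5 →J1  (Se1: effort source, stroke at far end)
b0 →J2  (J1: bond 5 brought effort, rest push out)
b2 →I1  (J2: bond 0 brought effort, rest push out)
b3 →I2  (0-jn J2 has e-setter on 0)
b4 →I3  (common-e at J2 fixed by 0)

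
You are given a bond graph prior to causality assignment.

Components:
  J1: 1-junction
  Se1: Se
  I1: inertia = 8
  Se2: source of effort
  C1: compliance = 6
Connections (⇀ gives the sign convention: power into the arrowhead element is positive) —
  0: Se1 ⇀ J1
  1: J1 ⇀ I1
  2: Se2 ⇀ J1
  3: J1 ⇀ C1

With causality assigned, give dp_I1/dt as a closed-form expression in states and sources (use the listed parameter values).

bond 0 stroke at J1  (Se1 (Se) sets effort on bond)
bond 2 stroke at J1  (Se2 (Se) sets effort on bond)
bond 1 stroke at I1  (I1 integral (f out))
bond 3 stroke at J1  (1-jn J1 has f-setter on 1)

dp_I1/dt = E_Se1 + E_Se2 - q_C1/6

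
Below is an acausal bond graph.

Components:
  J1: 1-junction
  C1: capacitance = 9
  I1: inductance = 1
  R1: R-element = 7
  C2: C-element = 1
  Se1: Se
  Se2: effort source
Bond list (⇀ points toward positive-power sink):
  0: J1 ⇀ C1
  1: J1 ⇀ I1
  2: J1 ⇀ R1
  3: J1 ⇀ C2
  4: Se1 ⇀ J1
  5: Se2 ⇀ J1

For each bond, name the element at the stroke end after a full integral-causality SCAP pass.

bond 4 stroke at J1  (Se1: effort source, stroke at far end)
bond 5 stroke at J1  (Se2 (Se) sets effort on bond)
bond 0 stroke at J1  (prefer integral on C1)
bond 1 stroke at I1  (I1 integral (f out))
bond 2 stroke at J1  (J1: bond 1 brought flow, rest push out)
bond 3 stroke at J1  (J1: bond 1 brought flow, rest push out)

bond 0 stroke→J1
bond 1 stroke→I1
bond 2 stroke→J1
bond 3 stroke→J1
bond 4 stroke→J1
bond 5 stroke→J1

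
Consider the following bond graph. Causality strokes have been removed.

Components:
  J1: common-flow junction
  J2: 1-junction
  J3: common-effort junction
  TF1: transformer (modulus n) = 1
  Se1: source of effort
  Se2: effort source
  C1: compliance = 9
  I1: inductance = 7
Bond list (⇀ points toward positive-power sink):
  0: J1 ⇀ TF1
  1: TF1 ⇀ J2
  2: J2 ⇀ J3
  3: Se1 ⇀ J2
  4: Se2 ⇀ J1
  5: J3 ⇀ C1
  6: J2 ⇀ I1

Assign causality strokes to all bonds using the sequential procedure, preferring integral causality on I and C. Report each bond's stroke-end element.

b0 |TF1
b1 |J2
b2 |J2
b3 |J2
b4 |J1
b5 |J3
b6 |I1

b3 stroke→J2  (Se1 fixes effort; stroke away)
b4 stroke→J1  (source Se2 imposes e)
b0 stroke→TF1  (closing 1-jn rule on J1)
b1 stroke→J2  (TF1 one-in-one-out from 0)
b5 stroke→J3  (prefer integral on C1)
b2 stroke→J2  (0-jn J3 has e-setter on 5)
b6 stroke→I1  (closing 1-jn rule on J2)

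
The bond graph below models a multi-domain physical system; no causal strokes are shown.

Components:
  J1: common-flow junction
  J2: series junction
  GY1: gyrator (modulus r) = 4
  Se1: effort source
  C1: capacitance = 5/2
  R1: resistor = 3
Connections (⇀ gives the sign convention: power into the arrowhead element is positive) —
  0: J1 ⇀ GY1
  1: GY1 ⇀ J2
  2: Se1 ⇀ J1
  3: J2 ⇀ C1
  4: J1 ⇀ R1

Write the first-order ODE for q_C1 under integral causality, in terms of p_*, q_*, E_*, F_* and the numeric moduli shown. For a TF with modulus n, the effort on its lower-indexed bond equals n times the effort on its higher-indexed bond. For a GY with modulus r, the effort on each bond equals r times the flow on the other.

b2 stroke at J1  (Se1: effort source, stroke at far end)
b3 stroke at J2  (C1 integral (e out))
b1 stroke at GY1  (J2 needs exactly one f-in)
b0 stroke at GY1  (GY1 both-in/both-out from 1)
b4 stroke at J1  (J1: bond 0 brought flow, rest push out)

dq_C1/dt = E_Se1/4 - 3*q_C1/40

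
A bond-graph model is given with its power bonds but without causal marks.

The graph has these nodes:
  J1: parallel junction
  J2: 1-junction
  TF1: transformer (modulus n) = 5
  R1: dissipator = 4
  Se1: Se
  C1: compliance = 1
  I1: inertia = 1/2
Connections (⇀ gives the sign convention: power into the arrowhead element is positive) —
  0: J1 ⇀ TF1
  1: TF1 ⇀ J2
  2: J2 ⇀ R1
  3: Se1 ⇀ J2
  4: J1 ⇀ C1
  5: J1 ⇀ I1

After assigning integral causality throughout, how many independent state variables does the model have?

β3 →J2  (Se1: effort source, stroke at far end)
β4 →J1  (C1 outputs effort q/C1)
β0 →TF1  (common-e at J1 fixed by 4)
β5 →I1  (J1 effort already set via bond 4)
β1 →J2  (through TF1, causality passes straight; one stroke at TF1)
β2 →R1  (closing 1-jn rule on J2)

2  (C1, I1 all integral)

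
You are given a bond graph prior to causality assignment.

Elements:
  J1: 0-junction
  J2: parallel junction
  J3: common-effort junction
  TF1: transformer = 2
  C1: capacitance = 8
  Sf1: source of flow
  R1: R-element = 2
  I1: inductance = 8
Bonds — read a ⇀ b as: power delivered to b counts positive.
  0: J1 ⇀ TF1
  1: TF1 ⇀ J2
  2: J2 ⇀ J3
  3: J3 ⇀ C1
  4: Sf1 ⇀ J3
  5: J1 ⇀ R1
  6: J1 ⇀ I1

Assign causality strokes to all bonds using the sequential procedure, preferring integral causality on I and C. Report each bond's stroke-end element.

β0 →J1
β1 →TF1
β2 →J2
β3 →J3
β4 →Sf1
β5 →R1
β6 →I1

#4 →Sf1  (source Sf1 imposes f)
#3 →J3  (prefer integral on C1)
#2 →J2  (J3 effort already set via bond 3)
#1 →TF1  (J2: bond 2 brought effort, rest push out)
#0 →J1  (TF TF1: opposite of bond 1)
#5 →R1  (J1: bond 0 brought effort, rest push out)
#6 →I1  (J1: bond 0 brought effort, rest push out)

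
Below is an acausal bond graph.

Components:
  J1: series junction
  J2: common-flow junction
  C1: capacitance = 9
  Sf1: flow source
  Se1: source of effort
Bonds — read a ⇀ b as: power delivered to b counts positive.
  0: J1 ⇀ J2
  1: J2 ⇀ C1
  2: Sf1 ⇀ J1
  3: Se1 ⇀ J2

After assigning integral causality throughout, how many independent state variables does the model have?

1  (C1 all integral)

bond 2 →Sf1  (Sf1 (Sf) sets flow on bond)
bond 3 →J2  (Se1 (Se) sets effort on bond)
bond 0 →J1  (1-jn J1 has f-setter on 2)
bond 1 →J2  (common-f at J2 fixed by 0)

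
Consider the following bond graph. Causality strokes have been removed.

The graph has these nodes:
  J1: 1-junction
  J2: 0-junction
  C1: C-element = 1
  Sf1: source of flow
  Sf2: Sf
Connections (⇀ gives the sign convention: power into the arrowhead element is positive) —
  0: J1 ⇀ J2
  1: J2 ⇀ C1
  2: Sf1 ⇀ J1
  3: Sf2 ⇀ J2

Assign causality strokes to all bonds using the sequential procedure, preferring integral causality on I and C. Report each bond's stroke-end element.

bond 2 stroke→Sf1  (Sf1: flow source, stroke at near end)
bond 3 stroke→Sf2  (Sf2 fixes flow; stroke at Sf2)
bond 0 stroke→J1  (J1 flow already set via bond 2)
bond 1 stroke→J2  (J2: last free bond brings effort in)

β0 stroke→J1
β1 stroke→J2
β2 stroke→Sf1
β3 stroke→Sf2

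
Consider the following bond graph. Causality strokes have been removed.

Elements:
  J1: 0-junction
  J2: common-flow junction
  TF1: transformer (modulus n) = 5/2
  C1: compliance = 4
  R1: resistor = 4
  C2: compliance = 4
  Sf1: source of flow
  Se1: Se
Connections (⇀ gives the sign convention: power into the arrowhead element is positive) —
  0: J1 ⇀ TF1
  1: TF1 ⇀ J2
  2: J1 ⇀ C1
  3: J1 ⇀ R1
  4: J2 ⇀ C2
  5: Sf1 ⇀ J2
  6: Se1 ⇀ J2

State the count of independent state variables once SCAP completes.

2  (C1, C2 all integral)

bond 5 stroke→Sf1  (source Sf1 imposes f)
bond 6 stroke→J2  (Se1 (Se) sets effort on bond)
bond 1 stroke→J2  (J2 flow already set via bond 5)
bond 4 stroke→J2  (common-f at J2 fixed by 5)
bond 0 stroke→TF1  (TF1: transformer flips bond 1)
bond 2 stroke→J1  (C1 outputs effort q/C1)
bond 3 stroke→R1  (J1: bond 2 brought effort, rest push out)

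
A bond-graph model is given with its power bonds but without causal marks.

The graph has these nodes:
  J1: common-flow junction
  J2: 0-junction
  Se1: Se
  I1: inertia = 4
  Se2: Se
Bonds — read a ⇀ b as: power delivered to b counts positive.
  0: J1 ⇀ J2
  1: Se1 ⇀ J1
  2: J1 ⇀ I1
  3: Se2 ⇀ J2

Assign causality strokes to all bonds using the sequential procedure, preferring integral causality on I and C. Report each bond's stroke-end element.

b1 →J1  (Se1: effort source, stroke at far end)
b3 →J2  (Se2 (Se) sets effort on bond)
b0 →J1  (J2: bond 3 brought effort, rest push out)
b2 →I1  (closing 1-jn rule on J1)

b0 →J1
b1 →J1
b2 →I1
b3 →J2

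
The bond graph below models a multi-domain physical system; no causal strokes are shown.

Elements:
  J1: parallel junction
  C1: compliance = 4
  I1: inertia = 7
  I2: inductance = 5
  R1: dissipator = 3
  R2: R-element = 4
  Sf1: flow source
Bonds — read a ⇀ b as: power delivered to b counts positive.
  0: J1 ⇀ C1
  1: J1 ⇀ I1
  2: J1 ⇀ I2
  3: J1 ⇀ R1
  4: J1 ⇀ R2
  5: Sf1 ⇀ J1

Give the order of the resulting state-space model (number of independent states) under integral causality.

#5 |Sf1  (Sf1 fixes flow; stroke at Sf1)
#0 |J1  (C1: C, integral causality)
#1 |I1  (common-e at J1 fixed by 0)
#2 |I2  (0-jn J1 has e-setter on 0)
#3 |R1  (J1: bond 0 brought effort, rest push out)
#4 |R2  (common-e at J1 fixed by 0)

3  (C1, I1, I2 all integral)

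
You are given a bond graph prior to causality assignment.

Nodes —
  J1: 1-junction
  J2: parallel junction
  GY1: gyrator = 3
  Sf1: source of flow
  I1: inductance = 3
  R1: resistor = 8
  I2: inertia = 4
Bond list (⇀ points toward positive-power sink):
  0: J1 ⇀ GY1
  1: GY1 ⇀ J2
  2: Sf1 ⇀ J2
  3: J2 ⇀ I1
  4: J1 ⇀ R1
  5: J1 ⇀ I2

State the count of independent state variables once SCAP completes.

bond 2 stroke→Sf1  (source Sf1 imposes f)
bond 3 stroke→I1  (prefer integral on I1)
bond 1 stroke→J2  (closing 0-jn rule on J2)
bond 0 stroke→J1  (GY1: gyrator matches bond 1)
bond 5 stroke→I2  (I2 outputs flow p/I2)
bond 4 stroke→J1  (1-jn J1 has f-setter on 5)

2  (I1, I2 all integral)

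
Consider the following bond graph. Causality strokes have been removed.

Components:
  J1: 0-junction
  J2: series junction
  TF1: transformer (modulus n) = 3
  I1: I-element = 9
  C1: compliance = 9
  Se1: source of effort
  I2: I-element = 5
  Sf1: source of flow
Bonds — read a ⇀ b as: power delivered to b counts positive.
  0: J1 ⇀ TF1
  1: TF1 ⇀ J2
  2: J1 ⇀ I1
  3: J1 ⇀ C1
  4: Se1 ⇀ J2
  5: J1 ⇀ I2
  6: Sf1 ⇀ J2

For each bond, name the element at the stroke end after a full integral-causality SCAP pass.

bond 4 stroke at J2  (source Se1 imposes e)
bond 6 stroke at Sf1  (Sf1: flow source, stroke at near end)
bond 1 stroke at J2  (common-f at J2 fixed by 6)
bond 0 stroke at TF1  (TF TF1: opposite of bond 1)
bond 2 stroke at I1  (I1: I, integral causality)
bond 3 stroke at J1  (C1: C, integral causality)
bond 5 stroke at I2  (0-jn J1 has e-setter on 3)

bond 0 stroke at TF1
bond 1 stroke at J2
bond 2 stroke at I1
bond 3 stroke at J1
bond 4 stroke at J2
bond 5 stroke at I2
bond 6 stroke at Sf1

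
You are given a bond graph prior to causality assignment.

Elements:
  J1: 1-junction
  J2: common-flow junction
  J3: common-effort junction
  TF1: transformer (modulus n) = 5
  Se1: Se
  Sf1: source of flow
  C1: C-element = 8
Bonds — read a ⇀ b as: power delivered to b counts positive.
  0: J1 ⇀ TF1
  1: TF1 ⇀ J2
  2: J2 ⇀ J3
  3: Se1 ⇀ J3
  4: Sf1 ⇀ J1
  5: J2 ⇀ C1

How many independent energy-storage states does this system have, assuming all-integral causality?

β3 stroke→J3  (Se1 (Se) sets effort on bond)
β4 stroke→Sf1  (Sf1 (Sf) sets flow on bond)
β0 stroke→J1  (J1: bond 4 brought flow, rest push out)
β2 stroke→J2  (J3 effort already set via bond 3)
β1 stroke→TF1  (TF1 one-in-one-out from 0)
β5 stroke→J2  (common-f at J2 fixed by 1)

1  (C1 all integral)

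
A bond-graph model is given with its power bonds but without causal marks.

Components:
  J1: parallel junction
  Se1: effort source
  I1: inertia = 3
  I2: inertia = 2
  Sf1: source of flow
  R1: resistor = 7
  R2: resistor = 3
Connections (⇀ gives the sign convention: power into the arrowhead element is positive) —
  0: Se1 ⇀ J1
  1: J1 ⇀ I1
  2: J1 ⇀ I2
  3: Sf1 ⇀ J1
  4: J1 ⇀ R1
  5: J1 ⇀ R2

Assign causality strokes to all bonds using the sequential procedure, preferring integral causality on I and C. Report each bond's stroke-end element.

bond 0 |J1
bond 1 |I1
bond 2 |I2
bond 3 |Sf1
bond 4 |R1
bond 5 |R2

β0 stroke at J1  (Se1 fixes effort; stroke away)
β3 stroke at Sf1  (source Sf1 imposes f)
β1 stroke at I1  (0-jn J1 has e-setter on 0)
β2 stroke at I2  (J1: bond 0 brought effort, rest push out)
β4 stroke at R1  (common-e at J1 fixed by 0)
β5 stroke at R2  (common-e at J1 fixed by 0)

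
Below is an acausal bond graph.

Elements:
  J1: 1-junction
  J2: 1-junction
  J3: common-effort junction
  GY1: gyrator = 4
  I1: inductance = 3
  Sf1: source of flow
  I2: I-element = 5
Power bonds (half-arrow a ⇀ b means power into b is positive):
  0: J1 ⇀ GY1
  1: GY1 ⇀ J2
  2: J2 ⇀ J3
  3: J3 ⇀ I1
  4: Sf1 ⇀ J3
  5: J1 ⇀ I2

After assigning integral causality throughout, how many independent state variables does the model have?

2  (I1, I2 all integral)

#4 stroke at Sf1  (Sf1 fixes flow; stroke at Sf1)
#3 stroke at I1  (I1 outputs flow p/I1)
#2 stroke at J3  (J3 needs exactly one e-in)
#1 stroke at J2  (J2 flow already set via bond 2)
#0 stroke at J1  (GY1 both-in/both-out from 1)
#5 stroke at I2  (J1: last free bond brings flow in)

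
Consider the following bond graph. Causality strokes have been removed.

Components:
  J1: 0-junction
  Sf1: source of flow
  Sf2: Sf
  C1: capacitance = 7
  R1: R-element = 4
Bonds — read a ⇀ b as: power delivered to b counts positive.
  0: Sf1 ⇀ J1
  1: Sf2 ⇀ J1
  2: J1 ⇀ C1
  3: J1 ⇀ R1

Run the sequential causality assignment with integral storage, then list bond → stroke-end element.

b0 stroke at Sf1  (source Sf1 imposes f)
b1 stroke at Sf2  (Sf2: flow source, stroke at near end)
b2 stroke at J1  (prefer integral on C1)
b3 stroke at R1  (J1: bond 2 brought effort, rest push out)

b0 stroke at Sf1
b1 stroke at Sf2
b2 stroke at J1
b3 stroke at R1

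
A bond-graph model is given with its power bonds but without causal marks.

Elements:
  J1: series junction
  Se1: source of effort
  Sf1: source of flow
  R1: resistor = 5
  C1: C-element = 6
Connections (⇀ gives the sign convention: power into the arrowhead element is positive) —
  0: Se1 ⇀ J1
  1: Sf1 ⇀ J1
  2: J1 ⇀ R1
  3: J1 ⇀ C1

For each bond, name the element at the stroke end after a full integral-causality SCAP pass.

bond 0 stroke→J1
bond 1 stroke→Sf1
bond 2 stroke→J1
bond 3 stroke→J1

bond 0 →J1  (Se1: effort source, stroke at far end)
bond 1 →Sf1  (source Sf1 imposes f)
bond 2 →J1  (common-f at J1 fixed by 1)
bond 3 →J1  (J1 flow already set via bond 1)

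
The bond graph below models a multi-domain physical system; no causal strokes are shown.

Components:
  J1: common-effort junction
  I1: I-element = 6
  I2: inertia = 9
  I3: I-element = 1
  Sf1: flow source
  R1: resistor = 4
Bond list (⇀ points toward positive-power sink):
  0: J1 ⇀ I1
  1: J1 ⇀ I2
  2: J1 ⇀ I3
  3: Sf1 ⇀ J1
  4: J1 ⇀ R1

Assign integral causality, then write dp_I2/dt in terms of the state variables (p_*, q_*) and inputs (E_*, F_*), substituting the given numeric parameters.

dp_I2/dt = 4*F_Sf1 - 2*p_I1/3 - 4*p_I2/9 - 4*p_I3

bond 3 |Sf1  (Sf1 fixes flow; stroke at Sf1)
bond 0 |I1  (prefer integral on I1)
bond 1 |I2  (I2 outputs flow p/I2)
bond 2 |I3  (I3: I, integral causality)
bond 4 |J1  (J1 needs exactly one e-in)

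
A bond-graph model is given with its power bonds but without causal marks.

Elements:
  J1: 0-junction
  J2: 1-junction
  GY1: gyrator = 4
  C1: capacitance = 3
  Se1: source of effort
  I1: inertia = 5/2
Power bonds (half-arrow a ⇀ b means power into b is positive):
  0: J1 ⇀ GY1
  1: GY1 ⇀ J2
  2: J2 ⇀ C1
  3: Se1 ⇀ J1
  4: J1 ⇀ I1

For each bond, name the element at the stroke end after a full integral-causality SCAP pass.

bond 3 →J1  (Se1 (Se) sets effort on bond)
bond 0 →GY1  (J1: bond 3 brought effort, rest push out)
bond 4 →I1  (J1 effort already set via bond 3)
bond 1 →GY1  (GY1 both-in/both-out from 0)
bond 2 →J2  (common-f at J2 fixed by 1)

β0 →GY1
β1 →GY1
β2 →J2
β3 →J1
β4 →I1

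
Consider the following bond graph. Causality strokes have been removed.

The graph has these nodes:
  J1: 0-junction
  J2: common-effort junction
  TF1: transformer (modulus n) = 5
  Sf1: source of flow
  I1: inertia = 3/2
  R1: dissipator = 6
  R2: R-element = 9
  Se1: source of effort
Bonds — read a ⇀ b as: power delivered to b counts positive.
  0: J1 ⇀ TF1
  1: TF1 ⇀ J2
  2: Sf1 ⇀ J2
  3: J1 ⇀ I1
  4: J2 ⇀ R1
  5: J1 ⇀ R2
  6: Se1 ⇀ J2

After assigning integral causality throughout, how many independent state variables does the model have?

#2 stroke at Sf1  (Sf1: flow source, stroke at near end)
#6 stroke at J2  (source Se1 imposes e)
#1 stroke at TF1  (J2 effort already set via bond 6)
#4 stroke at R1  (0-jn J2 has e-setter on 6)
#0 stroke at J1  (TF1 one-in-one-out from 1)
#3 stroke at I1  (J1: bond 0 brought effort, rest push out)
#5 stroke at R2  (J1: bond 0 brought effort, rest push out)

1  (I1 all integral)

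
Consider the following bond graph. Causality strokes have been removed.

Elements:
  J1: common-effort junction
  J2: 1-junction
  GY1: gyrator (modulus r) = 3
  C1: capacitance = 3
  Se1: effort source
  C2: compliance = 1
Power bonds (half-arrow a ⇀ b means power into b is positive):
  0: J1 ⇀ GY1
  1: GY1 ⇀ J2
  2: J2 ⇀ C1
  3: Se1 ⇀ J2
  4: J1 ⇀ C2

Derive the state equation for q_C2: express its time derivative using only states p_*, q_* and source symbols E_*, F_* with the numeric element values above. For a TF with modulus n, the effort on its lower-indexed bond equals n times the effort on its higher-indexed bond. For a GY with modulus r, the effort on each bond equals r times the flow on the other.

dq_C2/dt = E_Se1/3 - q_C1/9

bond 3 |J2  (Se1 (Se) sets effort on bond)
bond 2 |J2  (C1 integral (e out))
bond 1 |GY1  (J2: last free bond brings flow in)
bond 0 |GY1  (GY1: gyrator matches bond 1)
bond 4 |J1  (J1: last free bond brings effort in)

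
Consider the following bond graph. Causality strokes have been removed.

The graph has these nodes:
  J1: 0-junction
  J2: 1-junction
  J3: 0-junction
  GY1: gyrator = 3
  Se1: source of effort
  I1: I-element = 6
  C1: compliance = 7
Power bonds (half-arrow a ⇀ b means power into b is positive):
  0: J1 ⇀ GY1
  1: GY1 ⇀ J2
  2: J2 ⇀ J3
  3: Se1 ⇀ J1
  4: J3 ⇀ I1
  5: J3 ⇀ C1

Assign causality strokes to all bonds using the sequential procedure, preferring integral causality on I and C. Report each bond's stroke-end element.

β3 stroke at J1  (Se1 (Se) sets effort on bond)
β0 stroke at GY1  (0-jn J1 has e-setter on 3)
β1 stroke at GY1  (GY GY1: same side as bond 0)
β2 stroke at J2  (common-f at J2 fixed by 1)
β4 stroke at I1  (I1 outputs flow p/I1)
β5 stroke at J3  (closing 0-jn rule on J3)

#0 stroke at GY1
#1 stroke at GY1
#2 stroke at J2
#3 stroke at J1
#4 stroke at I1
#5 stroke at J3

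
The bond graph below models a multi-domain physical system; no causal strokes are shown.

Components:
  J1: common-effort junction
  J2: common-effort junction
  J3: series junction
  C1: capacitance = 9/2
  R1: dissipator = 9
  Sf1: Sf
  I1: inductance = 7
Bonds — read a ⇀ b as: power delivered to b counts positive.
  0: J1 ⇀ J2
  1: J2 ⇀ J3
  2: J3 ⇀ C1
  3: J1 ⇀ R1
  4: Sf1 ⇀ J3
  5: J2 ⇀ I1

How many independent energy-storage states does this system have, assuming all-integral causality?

b4 stroke→Sf1  (Sf1: flow source, stroke at near end)
b1 stroke→J3  (J3: bond 4 brought flow, rest push out)
b2 stroke→J3  (J3: bond 4 brought flow, rest push out)
b5 stroke→I1  (I1: I, integral causality)
b0 stroke→J2  (only one effort-in slot at J2)
b3 stroke→J1  (only one effort-in slot at J1)

2  (C1, I1 all integral)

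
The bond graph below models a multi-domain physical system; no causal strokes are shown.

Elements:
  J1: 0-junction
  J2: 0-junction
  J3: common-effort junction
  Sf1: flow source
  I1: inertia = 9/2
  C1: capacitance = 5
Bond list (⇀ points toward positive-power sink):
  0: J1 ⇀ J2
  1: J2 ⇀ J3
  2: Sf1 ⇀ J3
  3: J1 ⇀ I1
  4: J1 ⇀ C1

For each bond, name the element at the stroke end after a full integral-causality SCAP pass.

#0 |J2
#1 |J3
#2 |Sf1
#3 |I1
#4 |J1

β2 stroke→Sf1  (source Sf1 imposes f)
β1 stroke→J3  (J3: last free bond brings effort in)
β0 stroke→J2  (closing 0-jn rule on J2)
β3 stroke→I1  (I1: I, integral causality)
β4 stroke→J1  (J1: last free bond brings effort in)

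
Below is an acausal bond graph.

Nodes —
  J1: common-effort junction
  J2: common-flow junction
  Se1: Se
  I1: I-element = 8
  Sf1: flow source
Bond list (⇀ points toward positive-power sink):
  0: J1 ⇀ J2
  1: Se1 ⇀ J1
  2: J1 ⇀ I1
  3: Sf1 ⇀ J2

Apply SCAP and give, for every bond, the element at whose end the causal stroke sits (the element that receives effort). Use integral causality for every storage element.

bond 0 stroke at J2
bond 1 stroke at J1
bond 2 stroke at I1
bond 3 stroke at Sf1

b1 |J1  (Se1 (Se) sets effort on bond)
b3 |Sf1  (Sf1 fixes flow; stroke at Sf1)
b0 |J2  (J1 effort already set via bond 1)
b2 |I1  (common-e at J1 fixed by 1)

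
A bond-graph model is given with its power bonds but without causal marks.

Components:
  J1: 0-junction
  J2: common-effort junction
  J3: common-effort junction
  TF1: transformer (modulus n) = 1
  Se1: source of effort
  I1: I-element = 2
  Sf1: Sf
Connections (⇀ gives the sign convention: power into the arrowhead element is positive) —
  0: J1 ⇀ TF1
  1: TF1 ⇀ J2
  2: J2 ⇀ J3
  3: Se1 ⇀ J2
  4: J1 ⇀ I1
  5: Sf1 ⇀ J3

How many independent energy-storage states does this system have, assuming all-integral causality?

bond 3 stroke→J2  (Se1 fixes effort; stroke away)
bond 5 stroke→Sf1  (Sf1 fixes flow; stroke at Sf1)
bond 1 stroke→TF1  (common-e at J2 fixed by 3)
bond 2 stroke→J3  (J2: bond 3 brought effort, rest push out)
bond 0 stroke→J1  (TF TF1: opposite of bond 1)
bond 4 stroke→I1  (0-jn J1 has e-setter on 0)

1  (I1 all integral)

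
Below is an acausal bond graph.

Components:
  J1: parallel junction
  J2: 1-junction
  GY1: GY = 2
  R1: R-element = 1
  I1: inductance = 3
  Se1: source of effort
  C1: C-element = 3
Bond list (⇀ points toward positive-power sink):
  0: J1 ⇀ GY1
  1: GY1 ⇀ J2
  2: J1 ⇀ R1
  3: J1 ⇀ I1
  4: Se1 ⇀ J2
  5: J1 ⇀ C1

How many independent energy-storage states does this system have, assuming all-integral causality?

2  (C1, I1 all integral)

#4 |J2  (Se1 fixes effort; stroke away)
#1 |GY1  (J2: last free bond brings flow in)
#0 |GY1  (GY1 both-in/both-out from 1)
#3 |I1  (prefer integral on I1)
#5 |J1  (C1 outputs effort q/C1)
#2 |R1  (0-jn J1 has e-setter on 5)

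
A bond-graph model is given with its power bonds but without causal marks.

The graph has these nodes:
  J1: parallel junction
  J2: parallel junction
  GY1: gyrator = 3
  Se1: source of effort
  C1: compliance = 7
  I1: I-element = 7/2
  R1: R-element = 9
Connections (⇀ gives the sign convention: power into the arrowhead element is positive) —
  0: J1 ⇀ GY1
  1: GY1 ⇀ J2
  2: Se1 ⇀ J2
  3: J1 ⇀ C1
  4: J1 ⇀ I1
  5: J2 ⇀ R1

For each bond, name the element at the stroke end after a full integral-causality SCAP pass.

b2 stroke at J2  (source Se1 imposes e)
b1 stroke at GY1  (J2: bond 2 brought effort, rest push out)
b5 stroke at R1  (common-e at J2 fixed by 2)
b0 stroke at GY1  (GY GY1: same side as bond 1)
b3 stroke at J1  (C1 integral (e out))
b4 stroke at I1  (common-e at J1 fixed by 3)

b0 stroke at GY1
b1 stroke at GY1
b2 stroke at J2
b3 stroke at J1
b4 stroke at I1
b5 stroke at R1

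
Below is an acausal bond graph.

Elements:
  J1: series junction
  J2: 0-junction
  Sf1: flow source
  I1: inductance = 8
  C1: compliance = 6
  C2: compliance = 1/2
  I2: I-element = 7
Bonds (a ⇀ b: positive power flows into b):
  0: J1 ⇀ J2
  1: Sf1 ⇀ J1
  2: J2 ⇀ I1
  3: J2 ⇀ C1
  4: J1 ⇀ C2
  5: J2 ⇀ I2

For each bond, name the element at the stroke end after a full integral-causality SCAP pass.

b1 →Sf1  (Sf1 (Sf) sets flow on bond)
b0 →J1  (J1: bond 1 brought flow, rest push out)
b4 →J1  (J1 flow already set via bond 1)
b2 →I1  (I1: I, integral causality)
b3 →J2  (C1 outputs effort q/C1)
b5 →I2  (common-e at J2 fixed by 3)

#0 stroke at J1
#1 stroke at Sf1
#2 stroke at I1
#3 stroke at J2
#4 stroke at J1
#5 stroke at I2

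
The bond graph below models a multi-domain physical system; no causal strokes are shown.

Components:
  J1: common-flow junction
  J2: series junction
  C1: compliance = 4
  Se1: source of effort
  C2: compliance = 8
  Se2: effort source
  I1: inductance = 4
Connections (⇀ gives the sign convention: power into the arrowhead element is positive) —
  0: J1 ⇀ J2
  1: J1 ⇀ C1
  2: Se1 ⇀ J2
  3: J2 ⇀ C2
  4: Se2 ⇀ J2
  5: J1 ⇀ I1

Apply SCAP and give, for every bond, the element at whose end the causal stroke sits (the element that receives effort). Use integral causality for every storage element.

bond 2 |J2  (Se1 (Se) sets effort on bond)
bond 4 |J2  (source Se2 imposes e)
bond 1 |J1  (prefer integral on C1)
bond 3 |J2  (prefer integral on C2)
bond 0 |J1  (closing 1-jn rule on J2)
bond 5 |I1  (only one flow-in slot at J1)

β0 stroke at J1
β1 stroke at J1
β2 stroke at J2
β3 stroke at J2
β4 stroke at J2
β5 stroke at I1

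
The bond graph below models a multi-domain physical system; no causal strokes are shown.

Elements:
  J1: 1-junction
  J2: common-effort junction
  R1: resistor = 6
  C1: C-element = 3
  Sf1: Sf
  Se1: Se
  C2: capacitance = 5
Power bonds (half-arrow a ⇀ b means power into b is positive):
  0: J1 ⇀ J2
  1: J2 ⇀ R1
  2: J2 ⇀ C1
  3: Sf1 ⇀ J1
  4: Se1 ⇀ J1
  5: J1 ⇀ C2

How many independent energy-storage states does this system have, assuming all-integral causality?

bond 3 stroke→Sf1  (source Sf1 imposes f)
bond 4 stroke→J1  (source Se1 imposes e)
bond 0 stroke→J1  (1-jn J1 has f-setter on 3)
bond 5 stroke→J1  (common-f at J1 fixed by 3)
bond 2 stroke→J2  (C1 outputs effort q/C1)
bond 1 stroke→R1  (common-e at J2 fixed by 2)

2  (C1, C2 all integral)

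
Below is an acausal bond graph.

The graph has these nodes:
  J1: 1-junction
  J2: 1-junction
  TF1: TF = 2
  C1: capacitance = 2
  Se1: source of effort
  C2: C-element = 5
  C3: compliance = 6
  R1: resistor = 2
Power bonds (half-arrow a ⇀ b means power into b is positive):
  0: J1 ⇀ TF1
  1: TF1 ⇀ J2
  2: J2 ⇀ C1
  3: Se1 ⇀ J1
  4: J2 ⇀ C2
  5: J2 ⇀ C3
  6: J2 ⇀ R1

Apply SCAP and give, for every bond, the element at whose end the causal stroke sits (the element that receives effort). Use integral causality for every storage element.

b0 stroke→TF1
b1 stroke→J2
b2 stroke→J2
b3 stroke→J1
b4 stroke→J2
b5 stroke→J2
b6 stroke→R1

β3 stroke→J1  (Se1: effort source, stroke at far end)
β0 stroke→TF1  (J1: last free bond brings flow in)
β1 stroke→J2  (TF1: transformer flips bond 0)
β2 stroke→J2  (prefer integral on C1)
β4 stroke→J2  (C2 outputs effort q/C2)
β5 stroke→J2  (prefer integral on C3)
β6 stroke→R1  (J2: last free bond brings flow in)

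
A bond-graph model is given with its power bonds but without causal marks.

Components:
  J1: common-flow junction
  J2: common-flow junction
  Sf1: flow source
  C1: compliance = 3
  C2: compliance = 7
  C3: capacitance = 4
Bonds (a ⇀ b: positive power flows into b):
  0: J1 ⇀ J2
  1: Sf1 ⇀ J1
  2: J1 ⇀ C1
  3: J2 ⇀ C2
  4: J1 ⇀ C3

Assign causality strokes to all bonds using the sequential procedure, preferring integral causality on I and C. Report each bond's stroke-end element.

b0 stroke→J1
b1 stroke→Sf1
b2 stroke→J1
b3 stroke→J2
b4 stroke→J1

#1 →Sf1  (Sf1 fixes flow; stroke at Sf1)
#0 →J1  (common-f at J1 fixed by 1)
#2 →J1  (J1: bond 1 brought flow, rest push out)
#4 →J1  (J1: bond 1 brought flow, rest push out)
#3 →J2  (J2: bond 0 brought flow, rest push out)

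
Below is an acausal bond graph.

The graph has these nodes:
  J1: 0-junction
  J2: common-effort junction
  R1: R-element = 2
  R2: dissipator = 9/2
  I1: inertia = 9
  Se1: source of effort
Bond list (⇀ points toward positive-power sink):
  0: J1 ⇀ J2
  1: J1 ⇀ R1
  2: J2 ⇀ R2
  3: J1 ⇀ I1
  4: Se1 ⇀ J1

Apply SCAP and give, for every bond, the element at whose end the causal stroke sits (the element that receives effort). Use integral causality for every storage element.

β0 stroke→J2
β1 stroke→R1
β2 stroke→R2
β3 stroke→I1
β4 stroke→J1

#4 |J1  (source Se1 imposes e)
#0 |J2  (J1: bond 4 brought effort, rest push out)
#1 |R1  (J1 effort already set via bond 4)
#3 |I1  (J1 effort already set via bond 4)
#2 |R2  (0-jn J2 has e-setter on 0)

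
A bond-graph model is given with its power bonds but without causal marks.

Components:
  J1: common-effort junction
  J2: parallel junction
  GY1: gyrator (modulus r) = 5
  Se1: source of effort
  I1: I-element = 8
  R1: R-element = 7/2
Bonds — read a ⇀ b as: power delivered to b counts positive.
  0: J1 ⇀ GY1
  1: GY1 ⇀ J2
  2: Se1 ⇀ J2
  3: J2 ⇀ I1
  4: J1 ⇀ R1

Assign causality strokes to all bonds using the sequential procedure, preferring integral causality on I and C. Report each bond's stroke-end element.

bond 2 stroke→J2  (Se1: effort source, stroke at far end)
bond 1 stroke→GY1  (0-jn J2 has e-setter on 2)
bond 3 stroke→I1  (J2 effort already set via bond 2)
bond 0 stroke→GY1  (GY1 both-in/both-out from 1)
bond 4 stroke→J1  (J1: last free bond brings effort in)

#0 |GY1
#1 |GY1
#2 |J2
#3 |I1
#4 |J1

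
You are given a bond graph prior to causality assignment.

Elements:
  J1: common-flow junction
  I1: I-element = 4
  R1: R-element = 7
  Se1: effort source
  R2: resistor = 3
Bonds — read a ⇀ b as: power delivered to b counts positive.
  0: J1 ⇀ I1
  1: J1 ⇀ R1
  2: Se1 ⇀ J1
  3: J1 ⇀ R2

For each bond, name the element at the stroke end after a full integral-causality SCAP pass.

#0 stroke at I1
#1 stroke at J1
#2 stroke at J1
#3 stroke at J1

b2 →J1  (Se1 fixes effort; stroke away)
b0 →I1  (I1: I, integral causality)
b1 →J1  (J1 flow already set via bond 0)
b3 →J1  (J1: bond 0 brought flow, rest push out)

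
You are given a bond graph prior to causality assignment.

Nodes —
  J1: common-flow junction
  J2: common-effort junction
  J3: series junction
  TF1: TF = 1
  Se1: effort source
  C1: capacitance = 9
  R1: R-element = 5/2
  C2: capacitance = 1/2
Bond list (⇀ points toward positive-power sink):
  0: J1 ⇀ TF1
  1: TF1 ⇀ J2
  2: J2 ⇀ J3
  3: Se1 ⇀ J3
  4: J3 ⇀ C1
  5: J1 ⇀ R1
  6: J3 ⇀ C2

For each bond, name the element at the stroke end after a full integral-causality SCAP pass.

#3 |J3  (Se1 fixes effort; stroke away)
#4 |J3  (C1 integral (e out))
#6 |J3  (prefer integral on C2)
#2 |J2  (J3: last free bond brings flow in)
#1 |TF1  (J2 effort already set via bond 2)
#0 |J1  (TF TF1: opposite of bond 1)
#5 |R1  (J1 needs exactly one f-in)

#0 →J1
#1 →TF1
#2 →J2
#3 →J3
#4 →J3
#5 →R1
#6 →J3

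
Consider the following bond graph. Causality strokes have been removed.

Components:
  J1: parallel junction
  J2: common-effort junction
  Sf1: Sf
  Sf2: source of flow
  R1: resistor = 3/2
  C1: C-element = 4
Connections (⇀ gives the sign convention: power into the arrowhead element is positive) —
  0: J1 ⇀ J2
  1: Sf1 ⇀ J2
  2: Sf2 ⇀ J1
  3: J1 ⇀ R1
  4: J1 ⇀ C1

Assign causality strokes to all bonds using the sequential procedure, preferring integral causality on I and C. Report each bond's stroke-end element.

#0 →J2
#1 →Sf1
#2 →Sf2
#3 →R1
#4 →J1

bond 1 stroke→Sf1  (Sf1 fixes flow; stroke at Sf1)
bond 2 stroke→Sf2  (Sf2 (Sf) sets flow on bond)
bond 0 stroke→J2  (J2 needs exactly one e-in)
bond 4 stroke→J1  (prefer integral on C1)
bond 3 stroke→R1  (J1: bond 4 brought effort, rest push out)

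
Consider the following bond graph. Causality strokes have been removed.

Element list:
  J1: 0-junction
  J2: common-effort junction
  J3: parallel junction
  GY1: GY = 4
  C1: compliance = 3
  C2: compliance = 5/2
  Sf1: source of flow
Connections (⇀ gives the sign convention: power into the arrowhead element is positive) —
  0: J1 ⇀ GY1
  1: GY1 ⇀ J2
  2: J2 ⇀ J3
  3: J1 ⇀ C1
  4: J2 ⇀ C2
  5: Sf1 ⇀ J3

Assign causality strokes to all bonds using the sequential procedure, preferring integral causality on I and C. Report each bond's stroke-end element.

β5 →Sf1  (source Sf1 imposes f)
β2 →J3  (only one effort-in slot at J3)
β3 →J1  (C1: C, integral causality)
β0 →GY1  (J1 effort already set via bond 3)
β1 →GY1  (GY1 both-in/both-out from 0)
β4 →J2  (J2: last free bond brings effort in)

b0 |GY1
b1 |GY1
b2 |J3
b3 |J1
b4 |J2
b5 |Sf1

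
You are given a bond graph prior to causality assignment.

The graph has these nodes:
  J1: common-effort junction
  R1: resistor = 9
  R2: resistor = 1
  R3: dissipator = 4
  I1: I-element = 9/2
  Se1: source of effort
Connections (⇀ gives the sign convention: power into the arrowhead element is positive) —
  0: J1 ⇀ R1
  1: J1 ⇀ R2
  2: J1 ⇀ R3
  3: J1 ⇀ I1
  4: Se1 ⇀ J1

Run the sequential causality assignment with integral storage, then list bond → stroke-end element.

bond 4 stroke at J1  (Se1: effort source, stroke at far end)
bond 0 stroke at R1  (0-jn J1 has e-setter on 4)
bond 1 stroke at R2  (J1 effort already set via bond 4)
bond 2 stroke at R3  (common-e at J1 fixed by 4)
bond 3 stroke at I1  (common-e at J1 fixed by 4)

β0 stroke→R1
β1 stroke→R2
β2 stroke→R3
β3 stroke→I1
β4 stroke→J1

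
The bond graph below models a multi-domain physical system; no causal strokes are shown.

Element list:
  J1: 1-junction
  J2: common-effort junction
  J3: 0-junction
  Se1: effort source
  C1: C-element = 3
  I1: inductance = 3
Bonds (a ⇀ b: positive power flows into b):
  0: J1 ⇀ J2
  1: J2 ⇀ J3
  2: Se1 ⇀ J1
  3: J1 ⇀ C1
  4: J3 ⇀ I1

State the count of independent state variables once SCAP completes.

2  (C1, I1 all integral)

b2 |J1  (source Se1 imposes e)
b3 |J1  (C1 integral (e out))
b0 |J2  (J1 needs exactly one f-in)
b1 |J3  (common-e at J2 fixed by 0)
b4 |I1  (0-jn J3 has e-setter on 1)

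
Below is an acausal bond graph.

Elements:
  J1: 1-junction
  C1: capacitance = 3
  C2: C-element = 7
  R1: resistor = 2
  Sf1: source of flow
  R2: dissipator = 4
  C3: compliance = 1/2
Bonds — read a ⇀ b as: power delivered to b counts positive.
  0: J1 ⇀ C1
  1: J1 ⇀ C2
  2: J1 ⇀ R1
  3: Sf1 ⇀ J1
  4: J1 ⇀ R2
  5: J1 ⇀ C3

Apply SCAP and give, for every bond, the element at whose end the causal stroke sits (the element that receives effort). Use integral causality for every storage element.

bond 0 |J1
bond 1 |J1
bond 2 |J1
bond 3 |Sf1
bond 4 |J1
bond 5 |J1

β3 |Sf1  (Sf1: flow source, stroke at near end)
β0 |J1  (J1 flow already set via bond 3)
β1 |J1  (1-jn J1 has f-setter on 3)
β2 |J1  (1-jn J1 has f-setter on 3)
β4 |J1  (J1 flow already set via bond 3)
β5 |J1  (J1: bond 3 brought flow, rest push out)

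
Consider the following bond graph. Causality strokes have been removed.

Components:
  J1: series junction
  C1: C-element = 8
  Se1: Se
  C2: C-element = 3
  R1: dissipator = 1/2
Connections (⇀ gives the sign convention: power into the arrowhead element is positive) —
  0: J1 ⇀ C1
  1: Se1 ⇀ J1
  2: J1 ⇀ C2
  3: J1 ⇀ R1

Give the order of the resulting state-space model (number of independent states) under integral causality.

bond 1 →J1  (source Se1 imposes e)
bond 0 →J1  (prefer integral on C1)
bond 2 →J1  (prefer integral on C2)
bond 3 →R1  (closing 1-jn rule on J1)

2  (C1, C2 all integral)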